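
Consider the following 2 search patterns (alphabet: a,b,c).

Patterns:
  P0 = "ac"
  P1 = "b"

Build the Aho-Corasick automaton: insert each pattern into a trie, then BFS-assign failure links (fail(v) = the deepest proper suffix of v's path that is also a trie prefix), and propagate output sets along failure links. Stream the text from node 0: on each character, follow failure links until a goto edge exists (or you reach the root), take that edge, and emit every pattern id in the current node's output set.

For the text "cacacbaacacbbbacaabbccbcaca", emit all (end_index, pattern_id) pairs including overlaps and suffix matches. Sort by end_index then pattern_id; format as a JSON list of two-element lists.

Build automaton:
Trie nodes:
  n0 'ε': a→1 b→3
  n1 'a': c→2
  n2 'ac': ·  [P0 ends]
  n3 'b': ·  [P1 ends]

BFS fail/out derivation:
  fail(1) 'a': from fail(0)=0 chase 'a': 0 ⇒ 0;  out=∅∪out(0)=∅
  fail(3) 'b': from fail(0)=0 chase 'b': 0 ⇒ 0;  out={1}∪out(0)={1}
  fail(2) 'ac': from fail(1)=0 chase 'c': 0 ⇒ 0;  out={0}∪out(0)={0}

Scan:
pos 0 'c': at 0
pos 1 'a': at 1
pos 2 'c': at 2  emit P0@[1:2]
pos 3 'a': at 1 (fail-walked)
pos 4 'c': at 2  emit P0@[3:4]
pos 5 'b': at 3 (fail-walked)  emit P1@[5:5]
pos 6 'a': at 1 (fail-walked)
pos 7 'a': at 1 (fail-walked)
pos 8 'c': at 2  emit P0@[7:8]
pos 9 'a': at 1 (fail-walked)
pos 10 'c': at 2  emit P0@[9:10]
pos 11 'b': at 3 (fail-walked)  emit P1@[11:11]
pos 12 'b': at 3 (fail-walked)  emit P1@[12:12]
pos 13 'b': at 3 (fail-walked)  emit P1@[13:13]
pos 14 'a': at 1 (fail-walked)
pos 15 'c': at 2  emit P0@[14:15]
pos 16 'a': at 1 (fail-walked)
pos 17 'a': at 1 (fail-walked)
pos 18 'b': at 3 (fail-walked)  emit P1@[18:18]
pos 19 'b': at 3 (fail-walked)  emit P1@[19:19]
pos 20 'c': at 0 (fail-walked)
pos 21 'c': at 0
pos 22 'b': at 3  emit P1@[22:22]
pos 23 'c': at 0 (fail-walked)
pos 24 'a': at 1
pos 25 'c': at 2  emit P0@[24:25]
pos 26 'a': at 1 (fail-walked)

Matches: [[2,0],[4,0],[5,1],[8,0],[10,0],[11,1],[12,1],[13,1],[15,0],[18,1],[19,1],[22,1],[25,0]]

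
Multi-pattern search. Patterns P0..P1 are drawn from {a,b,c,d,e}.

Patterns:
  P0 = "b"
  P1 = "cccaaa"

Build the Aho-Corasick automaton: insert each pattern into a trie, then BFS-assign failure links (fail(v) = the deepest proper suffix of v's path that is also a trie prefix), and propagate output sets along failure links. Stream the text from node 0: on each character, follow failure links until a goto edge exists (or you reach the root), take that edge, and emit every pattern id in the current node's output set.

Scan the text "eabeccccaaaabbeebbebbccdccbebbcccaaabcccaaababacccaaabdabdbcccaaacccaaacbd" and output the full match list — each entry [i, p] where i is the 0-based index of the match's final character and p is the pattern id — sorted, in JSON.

Build automaton:
Trie nodes:
  0='ε' goto b→1 c→2
  1='b' goto ·  [P0 ends]
  2='c' goto c→3
  3='cc' goto c→4
  4='ccc' goto a→5
  5='ccca' goto a→6
  6='cccaa' goto a→7
  7='cccaaa' goto ·  [P1 ends]

BFS fail/out derivation:
  n1('b'): parent n0 fail=0; on 'b' 0 → fail=0;  out {0}∪∅={0}
  n2('c'): parent n0 fail=0; on 'c' 0 → fail=0;  out ∅∪∅=∅
  n3('cc'): parent n2 fail=0; on 'c' 0 → fail=2;  out ∅∪∅=∅
  n4('ccc'): parent n3 fail=2; on 'c' 2 → fail=3;  out ∅∪∅=∅
  n5('ccca'): parent n4 fail=3; on 'a' 3→2→0 → fail=0;  out ∅∪∅=∅
  n6('cccaa'): parent n5 fail=0; on 'a' 0 → fail=0;  out ∅∪∅=∅
  n7('cccaaa'): parent n6 fail=0; on 'a' 0 → fail=0;  out {1}∪∅={1}

Text stream:
[0] read 'e'  n0⇒n0
[1] read 'a'  n0⇒n0
[2] read 'b'  n0⇒n1  ** P0@[2:2]
[3] read 'e'  n1⇒n0 ·f
[4] read 'c'  n0⇒n2
[5] read 'c'  n2⇒n3
[6] read 'c'  n3⇒n4
[7] read 'c'  n4⇒n4 ·f
[8] read 'a'  n4⇒n5
[9] read 'a'  n5⇒n6
[10] read 'a'  n6⇒n7  ** P1@[5:10]
[11] read 'a'  n7⇒n0 ·f
[12] read 'b'  n0⇒n1  ** P0@[12:12]
[13] read 'b'  n1⇒n1 ·f  ** P0@[13:13]
[14] read 'e'  n1⇒n0 ·f
[15] read 'e'  n0⇒n0
[16] read 'b'  n0⇒n1  ** P0@[16:16]
[17] read 'b'  n1⇒n1 ·f  ** P0@[17:17]
[18] read 'e'  n1⇒n0 ·f
[19] read 'b'  n0⇒n1  ** P0@[19:19]
[20] read 'b'  n1⇒n1 ·f  ** P0@[20:20]
[21] read 'c'  n1⇒n2 ·f
[22] read 'c'  n2⇒n3
[23] read 'd'  n3⇒n0 ·f
[24] read 'c'  n0⇒n2
[25] read 'c'  n2⇒n3
[26] read 'b'  n3⇒n1 ·f  ** P0@[26:26]
[27] read 'e'  n1⇒n0 ·f
[28] read 'b'  n0⇒n1  ** P0@[28:28]
[29] read 'b'  n1⇒n1 ·f  ** P0@[29:29]
[30] read 'c'  n1⇒n2 ·f
[31] read 'c'  n2⇒n3
[32] read 'c'  n3⇒n4
[33] read 'a'  n4⇒n5
[34] read 'a'  n5⇒n6
[35] read 'a'  n6⇒n7  ** P1@[30:35]
[36] read 'b'  n7⇒n1 ·f  ** P0@[36:36]
[37] read 'c'  n1⇒n2 ·f
[38] read 'c'  n2⇒n3
[39] read 'c'  n3⇒n4
[40] read 'a'  n4⇒n5
[41] read 'a'  n5⇒n6
[42] read 'a'  n6⇒n7  ** P1@[37:42]
[43] read 'b'  n7⇒n1 ·f  ** P0@[43:43]
[44] read 'a'  n1⇒n0 ·f
[45] read 'b'  n0⇒n1  ** P0@[45:45]
[46] read 'a'  n1⇒n0 ·f
[47] read 'c'  n0⇒n2
[48] read 'c'  n2⇒n3
[49] read 'c'  n3⇒n4
[50] read 'a'  n4⇒n5
[51] read 'a'  n5⇒n6
[52] read 'a'  n6⇒n7  ** P1@[47:52]
[53] read 'b'  n7⇒n1 ·f  ** P0@[53:53]
[54] read 'd'  n1⇒n0 ·f
[55] read 'a'  n0⇒n0
[56] read 'b'  n0⇒n1  ** P0@[56:56]
[57] read 'd'  n1⇒n0 ·f
[58] read 'b'  n0⇒n1  ** P0@[58:58]
[59] read 'c'  n1⇒n2 ·f
[60] read 'c'  n2⇒n3
[61] read 'c'  n3⇒n4
[62] read 'a'  n4⇒n5
[63] read 'a'  n5⇒n6
[64] read 'a'  n6⇒n7  ** P1@[59:64]
[65] read 'c'  n7⇒n2 ·f
[66] read 'c'  n2⇒n3
[67] read 'c'  n3⇒n4
[68] read 'a'  n4⇒n5
[69] read 'a'  n5⇒n6
[70] read 'a'  n6⇒n7  ** P1@[65:70]
[71] read 'c'  n7⇒n2 ·f
[72] read 'b'  n2⇒n1 ·f  ** P0@[72:72]
[73] read 'd'  n1⇒n0 ·f

Matches: [[2,0],[10,1],[12,0],[13,0],[16,0],[17,0],[19,0],[20,0],[26,0],[28,0],[29,0],[35,1],[36,0],[42,1],[43,0],[45,0],[52,1],[53,0],[56,0],[58,0],[64,1],[70,1],[72,0]]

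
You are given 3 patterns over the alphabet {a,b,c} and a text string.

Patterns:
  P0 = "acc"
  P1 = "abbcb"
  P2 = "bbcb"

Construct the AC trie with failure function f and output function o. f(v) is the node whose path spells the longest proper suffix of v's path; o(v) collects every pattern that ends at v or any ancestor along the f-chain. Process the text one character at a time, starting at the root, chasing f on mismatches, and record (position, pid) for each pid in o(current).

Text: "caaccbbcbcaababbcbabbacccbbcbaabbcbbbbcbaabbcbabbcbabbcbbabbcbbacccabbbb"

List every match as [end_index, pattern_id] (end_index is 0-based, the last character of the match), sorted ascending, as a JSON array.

Build automaton:
Trie nodes:
  0='ε' goto a→1 b→8
  1='a' goto b→4 c→2
  2='ac' goto c→3
  3='acc' goto ·  [P0 ends]
  4='ab' goto b→5
  5='abb' goto c→6
  6='abbc' goto b→7
  7='abbcb' goto ·  [P1 ends]
  8='b' goto b→9
  9='bb' goto c→10
  10='bbc' goto b→11
  11='bbcb' goto ·  [P2 ends]

BFS fail/out derivation:
  fail(1) 'a': from fail(0)=0 chase 'a': 0 ⇒ 0;  out=∅∪out(0)=∅
  fail(8) 'b': from fail(0)=0 chase 'b': 0 ⇒ 0;  out=∅∪out(0)=∅
  fail(2) 'ac': from fail(1)=0 chase 'c': 0 ⇒ 0;  out=∅∪out(0)=∅
  fail(4) 'ab': from fail(1)=0 chase 'b': 0 ⇒ 8;  out=∅∪out(8)=∅
  fail(9) 'bb': from fail(8)=0 chase 'b': 0 ⇒ 8;  out=∅∪out(8)=∅
  fail(3) 'acc': from fail(2)=0 chase 'c': 0 ⇒ 0;  out={0}∪out(0)={0}
  fail(5) 'abb': from fail(4)=8 chase 'b': 8 ⇒ 9;  out=∅∪out(9)=∅
  fail(10) 'bbc': from fail(9)=8 chase 'c': 8→0 ⇒ 0;  out=∅∪out(0)=∅
  fail(6) 'abbc': from fail(5)=9 chase 'c': 9 ⇒ 10;  out=∅∪out(10)=∅
  fail(11) 'bbcb': from fail(10)=0 chase 'b': 0 ⇒ 8;  out={2}∪out(8)={2}
  fail(7) 'abbcb': from fail(6)=10 chase 'b': 10 ⇒ 11;  out={1}∪out(11)={1,2}

Text stream:
[0] read 'c'  n0⇒n0
[1] read 'a'  n0⇒n1
[2] read 'a'  n1⇒n1 (via fail)
[3] read 'c'  n1⇒n2
[4] read 'c'  n2⇒n3  → match P0@[2:4]
[5] read 'b'  n3⇒n8 (via fail)
[6] read 'b'  n8⇒n9
[7] read 'c'  n9⇒n10
[8] read 'b'  n10⇒n11  → match P2@[5:8]
[9] read 'c'  n11⇒n0 (via fail)
[10] read 'a'  n0⇒n1
[11] read 'a'  n1⇒n1 (via fail)
[12] read 'b'  n1⇒n4
[13] read 'a'  n4⇒n1 (via fail)
[14] read 'b'  n1⇒n4
[15] read 'b'  n4⇒n5
[16] read 'c'  n5⇒n6
[17] read 'b'  n6⇒n7  → match P1@[13:17],P2@[14:17]
[18] read 'a'  n7⇒n1 (via fail)
[19] read 'b'  n1⇒n4
[20] read 'b'  n4⇒n5
[21] read 'a'  n5⇒n1 (via fail)
[22] read 'c'  n1⇒n2
[23] read 'c'  n2⇒n3  → match P0@[21:23]
[24] read 'c'  n3⇒n0 (via fail)
[25] read 'b'  n0⇒n8
[26] read 'b'  n8⇒n9
[27] read 'c'  n9⇒n10
[28] read 'b'  n10⇒n11  → match P2@[25:28]
[29] read 'a'  n11⇒n1 (via fail)
[30] read 'a'  n1⇒n1 (via fail)
[31] read 'b'  n1⇒n4
[32] read 'b'  n4⇒n5
[33] read 'c'  n5⇒n6
[34] read 'b'  n6⇒n7  → match P1@[30:34],P2@[31:34]
[35] read 'b'  n7⇒n9 (via fail)
[36] read 'b'  n9⇒n9 (via fail)
[37] read 'b'  n9⇒n9 (via fail)
[38] read 'c'  n9⇒n10
[39] read 'b'  n10⇒n11  → match P2@[36:39]
[40] read 'a'  n11⇒n1 (via fail)
[41] read 'a'  n1⇒n1 (via fail)
[42] read 'b'  n1⇒n4
[43] read 'b'  n4⇒n5
[44] read 'c'  n5⇒n6
[45] read 'b'  n6⇒n7  → match P1@[41:45],P2@[42:45]
[46] read 'a'  n7⇒n1 (via fail)
[47] read 'b'  n1⇒n4
[48] read 'b'  n4⇒n5
[49] read 'c'  n5⇒n6
[50] read 'b'  n6⇒n7  → match P1@[46:50],P2@[47:50]
[51] read 'a'  n7⇒n1 (via fail)
[52] read 'b'  n1⇒n4
[53] read 'b'  n4⇒n5
[54] read 'c'  n5⇒n6
[55] read 'b'  n6⇒n7  → match P1@[51:55],P2@[52:55]
[56] read 'b'  n7⇒n9 (via fail)
[57] read 'a'  n9⇒n1 (via fail)
[58] read 'b'  n1⇒n4
[59] read 'b'  n4⇒n5
[60] read 'c'  n5⇒n6
[61] read 'b'  n6⇒n7  → match P1@[57:61],P2@[58:61]
[62] read 'b'  n7⇒n9 (via fail)
[63] read 'a'  n9⇒n1 (via fail)
[64] read 'c'  n1⇒n2
[65] read 'c'  n2⇒n3  → match P0@[63:65]
[66] read 'c'  n3⇒n0 (via fail)
[67] read 'a'  n0⇒n1
[68] read 'b'  n1⇒n4
[69] read 'b'  n4⇒n5
[70] read 'b'  n5⇒n9 (via fail)
[71] read 'b'  n9⇒n9 (via fail)

Result: [[4,0],[8,2],[17,1],[17,2],[23,0],[28,2],[34,1],[34,2],[39,2],[45,1],[45,2],[50,1],[50,2],[55,1],[55,2],[61,1],[61,2],[65,0]]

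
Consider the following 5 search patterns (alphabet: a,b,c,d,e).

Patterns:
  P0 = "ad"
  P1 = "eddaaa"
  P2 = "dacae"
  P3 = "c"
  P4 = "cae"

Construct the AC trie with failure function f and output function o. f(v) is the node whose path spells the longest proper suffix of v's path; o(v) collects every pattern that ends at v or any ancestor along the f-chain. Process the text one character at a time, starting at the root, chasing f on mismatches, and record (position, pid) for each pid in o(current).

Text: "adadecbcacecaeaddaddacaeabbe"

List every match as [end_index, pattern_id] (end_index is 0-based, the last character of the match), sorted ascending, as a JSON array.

Construct AC machine:
Trie nodes:
  0='ε' goto a→1 c→14 d→9 e→3
  1='a' goto d→2
  2='ad' goto ·  ←P0
  3='e' goto d→4
  4='ed' goto d→5
  5='edd' goto a→6
  6='edda' goto a→7
  7='eddaa' goto a→8
  8='eddaaa' goto ·  ←P1
  9='d' goto a→10
  10='da' goto c→11
  11='dac' goto a→12
  12='daca' goto e→13
  13='dacae' goto ·  ←P2
  14='c' goto a→15  ←P3
  15='ca' goto e→16
  16='cae' goto ·  ←P4

BFS fail/out derivation:
  n1('a'): parent n0 fail=0; on 'a' 0 → fail=0;  out ∅∪∅=∅
  n3('e'): parent n0 fail=0; on 'e' 0 → fail=0;  out ∅∪∅=∅
  n9('d'): parent n0 fail=0; on 'd' 0 → fail=0;  out ∅∪∅=∅
  n14('c'): parent n0 fail=0; on 'c' 0 → fail=0;  out {3}∪∅={3}
  n2('ad'): parent n1 fail=0; on 'd' 0 → fail=9;  out {0}∪∅={0}
  n4('ed'): parent n3 fail=0; on 'd' 0 → fail=9;  out ∅∪∅=∅
  n10('da'): parent n9 fail=0; on 'a' 0 → fail=1;  out ∅∪∅=∅
  n15('ca'): parent n14 fail=0; on 'a' 0 → fail=1;  out ∅∪∅=∅
  n5('edd'): parent n4 fail=9; on 'd' 9→0 → fail=9;  out ∅∪∅=∅
  n11('dac'): parent n10 fail=1; on 'c' 1→0 → fail=14;  out ∅∪{3}={3}
  n16('cae'): parent n15 fail=1; on 'e' 1→0 → fail=3;  out {4}∪∅={4}
  n6('edda'): parent n5 fail=9; on 'a' 9 → fail=10;  out ∅∪∅=∅
  n12('daca'): parent n11 fail=14; on 'a' 14 → fail=15;  out ∅∪∅=∅
  n7('eddaa'): parent n6 fail=10; on 'a' 10→1→0 → fail=1;  out ∅∪∅=∅
  n13('dacae'): parent n12 fail=15; on 'e' 15 → fail=16;  out {2}∪{4}={2,4}
  n8('eddaaa'): parent n7 fail=1; on 'a' 1→0 → fail=1;  out {1}∪∅={1}

Run:
[0] read 'a'  n0⇒n1
[1] read 'd'  n1⇒n2  emit P0@[0:1]
[2] read 'a'  n2⇒n10 (fail-walked)
[3] read 'd'  n10⇒n2 (fail-walked)  emit P0@[2:3]
[4] read 'e'  n2⇒n3 (fail-walked)
[5] read 'c'  n3⇒n14 (fail-walked)  emit P3@[5:5]
[6] read 'b'  n14⇒n0 (fail-walked)
[7] read 'c'  n0⇒n14  emit P3@[7:7]
[8] read 'a'  n14⇒n15
[9] read 'c'  n15⇒n14 (fail-walked)  emit P3@[9:9]
[10] read 'e'  n14⇒n3 (fail-walked)
[11] read 'c'  n3⇒n14 (fail-walked)  emit P3@[11:11]
[12] read 'a'  n14⇒n15
[13] read 'e'  n15⇒n16  emit P4@[11:13]
[14] read 'a'  n16⇒n1 (fail-walked)
[15] read 'd'  n1⇒n2  emit P0@[14:15]
[16] read 'd'  n2⇒n9 (fail-walked)
[17] read 'a'  n9⇒n10
[18] read 'd'  n10⇒n2 (fail-walked)  emit P0@[17:18]
[19] read 'd'  n2⇒n9 (fail-walked)
[20] read 'a'  n9⇒n10
[21] read 'c'  n10⇒n11  emit P3@[21:21]
[22] read 'a'  n11⇒n12
[23] read 'e'  n12⇒n13  emit P2@[19:23],P4@[21:23]
[24] read 'a'  n13⇒n1 (fail-walked)
[25] read 'b'  n1⇒n0 (fail-walked)
[26] read 'b'  n0⇒n0
[27] read 'e'  n0⇒n3

All matches (sorted): [[1,0],[3,0],[5,3],[7,3],[9,3],[11,3],[13,4],[15,0],[18,0],[21,3],[23,2],[23,4]]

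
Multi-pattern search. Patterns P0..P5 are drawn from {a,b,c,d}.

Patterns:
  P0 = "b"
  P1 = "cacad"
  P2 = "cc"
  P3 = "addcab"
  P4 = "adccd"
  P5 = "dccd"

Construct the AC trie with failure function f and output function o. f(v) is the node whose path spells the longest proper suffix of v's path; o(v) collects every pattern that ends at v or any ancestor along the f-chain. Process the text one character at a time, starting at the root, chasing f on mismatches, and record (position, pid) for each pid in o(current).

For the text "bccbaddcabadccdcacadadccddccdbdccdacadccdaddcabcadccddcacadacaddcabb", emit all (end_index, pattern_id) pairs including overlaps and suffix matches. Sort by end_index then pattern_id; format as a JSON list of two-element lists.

Build:
Trie nodes:
  n0 'ε': a→8 b→1 c→2 d→17
  n1 'b': ·  ←P0
  n2 'c': a→3 c→7
  n3 'ca': c→4
  n4 'cac': a→5
  n5 'caca': d→6
  n6 'cacad': ·  ←P1
  n7 'cc': ·  ←P2
  n8 'a': d→9
  n9 'ad': c→14 d→10
  n10 'add': c→11
  n11 'addc': a→12
  n12 'addca': b→13
  n13 'addcab': ·  ←P3
  n14 'adc': c→15
  n15 'adcc': d→16
  n16 'adccd': ·  ←P4
  n17 'd': c→18
  n18 'dc': c→19
  n19 'dcc': d→20
  n20 'dccd': ·  ←P5

Failure links (BFS by depth):
  fail(1) 'b': from fail(0)=0 chase 'b': 0 ⇒ 0;  out={0}∪out(0)={0}
  fail(2) 'c': from fail(0)=0 chase 'c': 0 ⇒ 0;  out=∅∪out(0)=∅
  fail(8) 'a': from fail(0)=0 chase 'a': 0 ⇒ 0;  out=∅∪out(0)=∅
  fail(17) 'd': from fail(0)=0 chase 'd': 0 ⇒ 0;  out=∅∪out(0)=∅
  fail(3) 'ca': from fail(2)=0 chase 'a': 0 ⇒ 8;  out=∅∪out(8)=∅
  fail(7) 'cc': from fail(2)=0 chase 'c': 0 ⇒ 2;  out={2}∪out(2)={2}
  fail(9) 'ad': from fail(8)=0 chase 'd': 0 ⇒ 17;  out=∅∪out(17)=∅
  fail(18) 'dc': from fail(17)=0 chase 'c': 0 ⇒ 2;  out=∅∪out(2)=∅
  fail(4) 'cac': from fail(3)=8 chase 'c': 8→0 ⇒ 2;  out=∅∪out(2)=∅
  fail(10) 'add': from fail(9)=17 chase 'd': 17→0 ⇒ 17;  out=∅∪out(17)=∅
  fail(14) 'adc': from fail(9)=17 chase 'c': 17 ⇒ 18;  out=∅∪out(18)=∅
  fail(19) 'dcc': from fail(18)=2 chase 'c': 2 ⇒ 7;  out=∅∪out(7)={2}
  fail(5) 'caca': from fail(4)=2 chase 'a': 2 ⇒ 3;  out=∅∪out(3)=∅
  fail(11) 'addc': from fail(10)=17 chase 'c': 17 ⇒ 18;  out=∅∪out(18)=∅
  fail(15) 'adcc': from fail(14)=18 chase 'c': 18 ⇒ 19;  out=∅∪out(19)={2}
  fail(20) 'dccd': from fail(19)=7 chase 'd': 7→2→0 ⇒ 17;  out={5}∪out(17)={5}
  fail(6) 'cacad': from fail(5)=3 chase 'd': 3→8 ⇒ 9;  out={1}∪out(9)={1}
  fail(12) 'addca': from fail(11)=18 chase 'a': 18→2 ⇒ 3;  out=∅∪out(3)=∅
  fail(16) 'adccd': from fail(15)=19 chase 'd': 19 ⇒ 20;  out={4}∪out(20)={4,5}
  fail(13) 'addcab': from fail(12)=3 chase 'b': 3→8→0 ⇒ 1;  out={3}∪out(1)={0,3}

Run:
pos 0 'b': at 1  emit P0@[0:0]
pos 1 'c': at 2 (via fail)
pos 2 'c': at 7  emit P2@[1:2]
pos 3 'b': at 1 (via fail)  emit P0@[3:3]
pos 4 'a': at 8 (via fail)
pos 5 'd': at 9
pos 6 'd': at 10
pos 7 'c': at 11
pos 8 'a': at 12
pos 9 'b': at 13  emit P0@[9:9],P3@[4:9]
pos 10 'a': at 8 (via fail)
pos 11 'd': at 9
pos 12 'c': at 14
pos 13 'c': at 15  emit P2@[12:13]
pos 14 'd': at 16  emit P4@[10:14],P5@[11:14]
pos 15 'c': at 18 (via fail)
pos 16 'a': at 3 (via fail)
pos 17 'c': at 4
pos 18 'a': at 5
pos 19 'd': at 6  emit P1@[15:19]
pos 20 'a': at 8 (via fail)
pos 21 'd': at 9
pos 22 'c': at 14
pos 23 'c': at 15  emit P2@[22:23]
pos 24 'd': at 16  emit P4@[20:24],P5@[21:24]
pos 25 'd': at 17 (via fail)
pos 26 'c': at 18
pos 27 'c': at 19  emit P2@[26:27]
pos 28 'd': at 20  emit P5@[25:28]
pos 29 'b': at 1 (via fail)  emit P0@[29:29]
pos 30 'd': at 17 (via fail)
pos 31 'c': at 18
pos 32 'c': at 19  emit P2@[31:32]
pos 33 'd': at 20  emit P5@[30:33]
pos 34 'a': at 8 (via fail)
pos 35 'c': at 2 (via fail)
pos 36 'a': at 3
pos 37 'd': at 9 (via fail)
pos 38 'c': at 14
pos 39 'c': at 15  emit P2@[38:39]
pos 40 'd': at 16  emit P4@[36:40],P5@[37:40]
pos 41 'a': at 8 (via fail)
pos 42 'd': at 9
pos 43 'd': at 10
pos 44 'c': at 11
pos 45 'a': at 12
pos 46 'b': at 13  emit P0@[46:46],P3@[41:46]
pos 47 'c': at 2 (via fail)
pos 48 'a': at 3
pos 49 'd': at 9 (via fail)
pos 50 'c': at 14
pos 51 'c': at 15  emit P2@[50:51]
pos 52 'd': at 16  emit P4@[48:52],P5@[49:52]
pos 53 'd': at 17 (via fail)
pos 54 'c': at 18
pos 55 'a': at 3 (via fail)
pos 56 'c': at 4
pos 57 'a': at 5
pos 58 'd': at 6  emit P1@[54:58]
pos 59 'a': at 8 (via fail)
pos 60 'c': at 2 (via fail)
pos 61 'a': at 3
pos 62 'd': at 9 (via fail)
pos 63 'd': at 10
pos 64 'c': at 11
pos 65 'a': at 12
pos 66 'b': at 13  emit P0@[66:66],P3@[61:66]
pos 67 'b': at 1 (via fail)  emit P0@[67:67]

Result: [[0,0],[2,2],[3,0],[9,0],[9,3],[13,2],[14,4],[14,5],[19,1],[23,2],[24,4],[24,5],[27,2],[28,5],[29,0],[32,2],[33,5],[39,2],[40,4],[40,5],[46,0],[46,3],[51,2],[52,4],[52,5],[58,1],[66,0],[66,3],[67,0]]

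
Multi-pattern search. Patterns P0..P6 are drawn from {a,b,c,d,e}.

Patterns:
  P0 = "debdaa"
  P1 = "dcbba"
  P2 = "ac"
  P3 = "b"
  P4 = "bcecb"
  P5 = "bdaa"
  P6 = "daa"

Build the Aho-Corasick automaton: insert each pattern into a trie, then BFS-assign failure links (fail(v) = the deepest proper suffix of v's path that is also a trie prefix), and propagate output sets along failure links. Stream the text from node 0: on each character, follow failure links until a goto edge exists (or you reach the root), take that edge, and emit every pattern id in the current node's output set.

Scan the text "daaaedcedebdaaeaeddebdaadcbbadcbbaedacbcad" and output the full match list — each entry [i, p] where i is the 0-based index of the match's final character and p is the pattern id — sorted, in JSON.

Construct AC machine:
Trie (insert patterns):
  n0 'ε': a→11 b→13 d→1
  n1 'd': a→21 c→7 e→2
  n2 'de': b→3
  n3 'deb': d→4
  n4 'debd': a→5
  n5 'debda': a→6
  n6 'debdaa': ·  ←P0
  n7 'dc': b→8
  n8 'dcb': b→9
  n9 'dcbb': a→10
  n10 'dcbba': ·  ←P1
  n11 'a': c→12
  n12 'ac': ·  ←P2
  n13 'b': c→14 d→18  ←P3
  n14 'bc': e→15
  n15 'bce': c→16
  n16 'bcec': b→17
  n17 'bcecb': ·  ←P4
  n18 'bd': a→19
  n19 'bda': a→20
  n20 'bdaa': ·  ←P5
  n21 'da': a→22
  n22 'daa': ·  ←P6

BFS fail/out derivation:
  n1('d'): parent n0 fail=0; on 'd' 0 → fail=0;  out ∅∪∅=∅
  n11('a'): parent n0 fail=0; on 'a' 0 → fail=0;  out ∅∪∅=∅
  n13('b'): parent n0 fail=0; on 'b' 0 → fail=0;  out {3}∪∅={3}
  n2('de'): parent n1 fail=0; on 'e' 0 → fail=0;  out ∅∪∅=∅
  n7('dc'): parent n1 fail=0; on 'c' 0 → fail=0;  out ∅∪∅=∅
  n12('ac'): parent n11 fail=0; on 'c' 0 → fail=0;  out {2}∪∅={2}
  n14('bc'): parent n13 fail=0; on 'c' 0 → fail=0;  out ∅∪∅=∅
  n18('bd'): parent n13 fail=0; on 'd' 0 → fail=1;  out ∅∪∅=∅
  n21('da'): parent n1 fail=0; on 'a' 0 → fail=11;  out ∅∪∅=∅
  n3('deb'): parent n2 fail=0; on 'b' 0 → fail=13;  out ∅∪{3}={3}
  n8('dcb'): parent n7 fail=0; on 'b' 0 → fail=13;  out ∅∪{3}={3}
  n15('bce'): parent n14 fail=0; on 'e' 0 → fail=0;  out ∅∪∅=∅
  n19('bda'): parent n18 fail=1; on 'a' 1 → fail=21;  out ∅∪∅=∅
  n22('daa'): parent n21 fail=11; on 'a' 11→0 → fail=11;  out {6}∪∅={6}
  n4('debd'): parent n3 fail=13; on 'd' 13 → fail=18;  out ∅∪∅=∅
  n9('dcbb'): parent n8 fail=13; on 'b' 13→0 → fail=13;  out ∅∪{3}={3}
  n16('bcec'): parent n15 fail=0; on 'c' 0 → fail=0;  out ∅∪∅=∅
  n20('bdaa'): parent n19 fail=21; on 'a' 21 → fail=22;  out {5}∪{6}={5,6}
  n5('debda'): parent n4 fail=18; on 'a' 18 → fail=19;  out ∅∪∅=∅
  n10('dcbba'): parent n9 fail=13; on 'a' 13→0 → fail=11;  out {1}∪∅={1}
  n17('bcecb'): parent n16 fail=0; on 'b' 0 → fail=13;  out {4}∪{3}={3,4}
  n6('debdaa'): parent n5 fail=19; on 'a' 19 → fail=20;  out {0}∪{5,6}={0,5,6}

Text stream:
pos 0 'd': at 1
pos 1 'a': at 21
pos 2 'a': at 22  emit P6@[0:2]
pos 3 'a': at 11 (via fail)
pos 4 'e': at 0 (via fail)
pos 5 'd': at 1
pos 6 'c': at 7
pos 7 'e': at 0 (via fail)
pos 8 'd': at 1
pos 9 'e': at 2
pos 10 'b': at 3  emit P3@[10:10]
pos 11 'd': at 4
pos 12 'a': at 5
pos 13 'a': at 6  emit P0@[8:13],P5@[10:13],P6@[11:13]
pos 14 'e': at 0 (via fail)
pos 15 'a': at 11
pos 16 'e': at 0 (via fail)
pos 17 'd': at 1
pos 18 'd': at 1 (via fail)
pos 19 'e': at 2
pos 20 'b': at 3  emit P3@[20:20]
pos 21 'd': at 4
pos 22 'a': at 5
pos 23 'a': at 6  emit P0@[18:23],P5@[20:23],P6@[21:23]
pos 24 'd': at 1 (via fail)
pos 25 'c': at 7
pos 26 'b': at 8  emit P3@[26:26]
pos 27 'b': at 9  emit P3@[27:27]
pos 28 'a': at 10  emit P1@[24:28]
pos 29 'd': at 1 (via fail)
pos 30 'c': at 7
pos 31 'b': at 8  emit P3@[31:31]
pos 32 'b': at 9  emit P3@[32:32]
pos 33 'a': at 10  emit P1@[29:33]
pos 34 'e': at 0 (via fail)
pos 35 'd': at 1
pos 36 'a': at 21
pos 37 'c': at 12 (via fail)  emit P2@[36:37]
pos 38 'b': at 13 (via fail)  emit P3@[38:38]
pos 39 'c': at 14
pos 40 'a': at 11 (via fail)
pos 41 'd': at 1 (via fail)

Result: [[2,6],[10,3],[13,0],[13,5],[13,6],[20,3],[23,0],[23,5],[23,6],[26,3],[27,3],[28,1],[31,3],[32,3],[33,1],[37,2],[38,3]]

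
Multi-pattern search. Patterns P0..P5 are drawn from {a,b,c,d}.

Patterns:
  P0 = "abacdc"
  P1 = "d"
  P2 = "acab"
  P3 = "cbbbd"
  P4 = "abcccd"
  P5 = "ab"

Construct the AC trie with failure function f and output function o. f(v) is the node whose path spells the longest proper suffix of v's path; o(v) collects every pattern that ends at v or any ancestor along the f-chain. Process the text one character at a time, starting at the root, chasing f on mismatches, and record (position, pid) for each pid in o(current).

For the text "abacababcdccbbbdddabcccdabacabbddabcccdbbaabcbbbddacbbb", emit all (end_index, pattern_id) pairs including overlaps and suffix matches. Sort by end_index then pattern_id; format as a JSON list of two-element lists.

Build:
Trie (insert patterns):
  0='ε' goto a→1 c→11 d→7
  1='a' goto b→2 c→8
  2='ab' goto a→3 c→16  [P5 ends]
  3='aba' goto c→4
  4='abac' goto d→5
  5='abacd' goto c→6
  6='abacdc' goto ·  [P0 ends]
  7='d' goto ·  [P1 ends]
  8='ac' goto a→9
  9='aca' goto b→10
  10='acab' goto ·  [P2 ends]
  11='c' goto b→12
  12='cb' goto b→13
  13='cbb' goto b→14
  14='cbbb' goto d→15
  15='cbbbd' goto ·  [P3 ends]
  16='abc' goto c→17
  17='abcc' goto c→18
  18='abccc' goto d→19
  19='abcccd' goto ·  [P4 ends]

Failure links (BFS by depth):
  n1('a'): parent n0 fail=0; on 'a' 0 → fail=0;  out ∅∪∅=∅
  n7('d'): parent n0 fail=0; on 'd' 0 → fail=0;  out {1}∪∅={1}
  n11('c'): parent n0 fail=0; on 'c' 0 → fail=0;  out ∅∪∅=∅
  n2('ab'): parent n1 fail=0; on 'b' 0 → fail=0;  out {5}∪∅={5}
  n8('ac'): parent n1 fail=0; on 'c' 0 → fail=11;  out ∅∪∅=∅
  n12('cb'): parent n11 fail=0; on 'b' 0 → fail=0;  out ∅∪∅=∅
  n3('aba'): parent n2 fail=0; on 'a' 0 → fail=1;  out ∅∪∅=∅
  n9('aca'): parent n8 fail=11; on 'a' 11→0 → fail=1;  out ∅∪∅=∅
  n13('cbb'): parent n12 fail=0; on 'b' 0 → fail=0;  out ∅∪∅=∅
  n16('abc'): parent n2 fail=0; on 'c' 0 → fail=11;  out ∅∪∅=∅
  n4('abac'): parent n3 fail=1; on 'c' 1 → fail=8;  out ∅∪∅=∅
  n10('acab'): parent n9 fail=1; on 'b' 1 → fail=2;  out {2}∪{5}={2,5}
  n14('cbbb'): parent n13 fail=0; on 'b' 0 → fail=0;  out ∅∪∅=∅
  n17('abcc'): parent n16 fail=11; on 'c' 11→0 → fail=11;  out ∅∪∅=∅
  n5('abacd'): parent n4 fail=8; on 'd' 8→11→0 → fail=7;  out ∅∪{1}={1}
  n15('cbbbd'): parent n14 fail=0; on 'd' 0 → fail=7;  out {3}∪{1}={1,3}
  n18('abccc'): parent n17 fail=11; on 'c' 11→0 → fail=11;  out ∅∪∅=∅
  n6('abacdc'): parent n5 fail=7; on 'c' 7→0 → fail=11;  out {0}∪∅={0}
  n19('abcccd'): parent n18 fail=11; on 'd' 11→0 → fail=7;  out {4}∪{1}={1,4}

Scan:
i=0 'a': node 0→1
i=1 'b': node 1→2  emit P5@[0:1]
i=2 'a': node 2→3
i=3 'c': node 3→4
i=4 'a': node 4→9 ·f
i=5 'b': node 9→10  emit P2@[2:5],P5@[4:5]
i=6 'a': node 10→3 ·f
i=7 'b': node 3→2 ·f  emit P5@[6:7]
i=8 'c': node 2→16
i=9 'd': node 16→7 ·f  emit P1@[9:9]
i=10 'c': node 7→11 ·f
i=11 'c': node 11→11 ·f
i=12 'b': node 11→12
i=13 'b': node 12→13
i=14 'b': node 13→14
i=15 'd': node 14→15  emit P1@[15:15],P3@[11:15]
i=16 'd': node 15→7 ·f  emit P1@[16:16]
i=17 'd': node 7→7 ·f  emit P1@[17:17]
i=18 'a': node 7→1 ·f
i=19 'b': node 1→2  emit P5@[18:19]
i=20 'c': node 2→16
i=21 'c': node 16→17
i=22 'c': node 17→18
i=23 'd': node 18→19  emit P1@[23:23],P4@[18:23]
i=24 'a': node 19→1 ·f
i=25 'b': node 1→2  emit P5@[24:25]
i=26 'a': node 2→3
i=27 'c': node 3→4
i=28 'a': node 4→9 ·f
i=29 'b': node 9→10  emit P2@[26:29],P5@[28:29]
i=30 'b': node 10→0 ·f
i=31 'd': node 0→7  emit P1@[31:31]
i=32 'd': node 7→7 ·f  emit P1@[32:32]
i=33 'a': node 7→1 ·f
i=34 'b': node 1→2  emit P5@[33:34]
i=35 'c': node 2→16
i=36 'c': node 16→17
i=37 'c': node 17→18
i=38 'd': node 18→19  emit P1@[38:38],P4@[33:38]
i=39 'b': node 19→0 ·f
i=40 'b': node 0→0
i=41 'a': node 0→1
i=42 'a': node 1→1 ·f
i=43 'b': node 1→2  emit P5@[42:43]
i=44 'c': node 2→16
i=45 'b': node 16→12 ·f
i=46 'b': node 12→13
i=47 'b': node 13→14
i=48 'd': node 14→15  emit P1@[48:48],P3@[44:48]
i=49 'd': node 15→7 ·f  emit P1@[49:49]
i=50 'a': node 7→1 ·f
i=51 'c': node 1→8
i=52 'b': node 8→12 ·f
i=53 'b': node 12→13
i=54 'b': node 13→14

Result: [[1,5],[5,2],[5,5],[7,5],[9,1],[15,1],[15,3],[16,1],[17,1],[19,5],[23,1],[23,4],[25,5],[29,2],[29,5],[31,1],[32,1],[34,5],[38,1],[38,4],[43,5],[48,1],[48,3],[49,1]]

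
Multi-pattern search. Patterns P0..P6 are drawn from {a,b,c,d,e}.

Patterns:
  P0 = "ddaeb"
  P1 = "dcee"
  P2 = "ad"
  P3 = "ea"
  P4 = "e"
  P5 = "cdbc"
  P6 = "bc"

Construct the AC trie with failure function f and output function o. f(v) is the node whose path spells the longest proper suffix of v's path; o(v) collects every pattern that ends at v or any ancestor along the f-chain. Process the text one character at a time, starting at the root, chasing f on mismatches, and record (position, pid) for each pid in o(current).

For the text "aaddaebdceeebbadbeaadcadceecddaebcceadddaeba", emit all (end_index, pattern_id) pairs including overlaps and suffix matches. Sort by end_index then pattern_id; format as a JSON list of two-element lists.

Build:
Trie (insert patterns):
  0='ε' goto a→9 b→17 c→13 d→1 e→11
  1='d' goto c→6 d→2
  2='dd' goto a→3
  3='dda' goto e→4
  4='ddae' goto b→5
  5='ddaeb' goto ·  [P0 ends]
  6='dc' goto e→7
  7='dce' goto e→8
  8='dcee' goto ·  [P1 ends]
  9='a' goto d→10
  10='ad' goto ·  [P2 ends]
  11='e' goto a→12  [P4 ends]
  12='ea' goto ·  [P3 ends]
  13='c' goto d→14
  14='cd' goto b→15
  15='cdb' goto c→16
  16='cdbc' goto ·  [P5 ends]
  17='b' goto c→18
  18='bc' goto ·  [P6 ends]

Failure links (BFS by depth):
  fail(1) 'd': from fail(0)=0 chase 'd': 0 ⇒ 0;  out=∅∪out(0)=∅
  fail(9) 'a': from fail(0)=0 chase 'a': 0 ⇒ 0;  out=∅∪out(0)=∅
  fail(11) 'e': from fail(0)=0 chase 'e': 0 ⇒ 0;  out={4}∪out(0)={4}
  fail(13) 'c': from fail(0)=0 chase 'c': 0 ⇒ 0;  out=∅∪out(0)=∅
  fail(17) 'b': from fail(0)=0 chase 'b': 0 ⇒ 0;  out=∅∪out(0)=∅
  fail(2) 'dd': from fail(1)=0 chase 'd': 0 ⇒ 1;  out=∅∪out(1)=∅
  fail(6) 'dc': from fail(1)=0 chase 'c': 0 ⇒ 13;  out=∅∪out(13)=∅
  fail(10) 'ad': from fail(9)=0 chase 'd': 0 ⇒ 1;  out={2}∪out(1)={2}
  fail(12) 'ea': from fail(11)=0 chase 'a': 0 ⇒ 9;  out={3}∪out(9)={3}
  fail(14) 'cd': from fail(13)=0 chase 'd': 0 ⇒ 1;  out=∅∪out(1)=∅
  fail(18) 'bc': from fail(17)=0 chase 'c': 0 ⇒ 13;  out={6}∪out(13)={6}
  fail(3) 'dda': from fail(2)=1 chase 'a': 1→0 ⇒ 9;  out=∅∪out(9)=∅
  fail(7) 'dce': from fail(6)=13 chase 'e': 13→0 ⇒ 11;  out=∅∪out(11)={4}
  fail(15) 'cdb': from fail(14)=1 chase 'b': 1→0 ⇒ 17;  out=∅∪out(17)=∅
  fail(4) 'ddae': from fail(3)=9 chase 'e': 9→0 ⇒ 11;  out=∅∪out(11)={4}
  fail(8) 'dcee': from fail(7)=11 chase 'e': 11→0 ⇒ 11;  out={1}∪out(11)={1,4}
  fail(16) 'cdbc': from fail(15)=17 chase 'c': 17 ⇒ 18;  out={5}∪out(18)={5,6}
  fail(5) 'ddaeb': from fail(4)=11 chase 'b': 11→0 ⇒ 17;  out={0}∪out(17)={0}

Scan:
pos 0 'a': at 9
pos 1 'a': at 9 ·f
pos 2 'd': at 10  → match P2@[1:2]
pos 3 'd': at 2 ·f
pos 4 'a': at 3
pos 5 'e': at 4  → match P4@[5:5]
pos 6 'b': at 5  → match P0@[2:6]
pos 7 'd': at 1 ·f
pos 8 'c': at 6
pos 9 'e': at 7  → match P4@[9:9]
pos 10 'e': at 8  → match P1@[7:10],P4@[10:10]
pos 11 'e': at 11 ·f  → match P4@[11:11]
pos 12 'b': at 17 ·f
pos 13 'b': at 17 ·f
pos 14 'a': at 9 ·f
pos 15 'd': at 10  → match P2@[14:15]
pos 16 'b': at 17 ·f
pos 17 'e': at 11 ·f  → match P4@[17:17]
pos 18 'a': at 12  → match P3@[17:18]
pos 19 'a': at 9 ·f
pos 20 'd': at 10  → match P2@[19:20]
pos 21 'c': at 6 ·f
pos 22 'a': at 9 ·f
pos 23 'd': at 10  → match P2@[22:23]
pos 24 'c': at 6 ·f
pos 25 'e': at 7  → match P4@[25:25]
pos 26 'e': at 8  → match P1@[23:26],P4@[26:26]
pos 27 'c': at 13 ·f
pos 28 'd': at 14
pos 29 'd': at 2 ·f
pos 30 'a': at 3
pos 31 'e': at 4  → match P4@[31:31]
pos 32 'b': at 5  → match P0@[28:32]
pos 33 'c': at 18 ·f  → match P6@[32:33]
pos 34 'c': at 13 ·f
pos 35 'e': at 11 ·f  → match P4@[35:35]
pos 36 'a': at 12  → match P3@[35:36]
pos 37 'd': at 10 ·f  → match P2@[36:37]
pos 38 'd': at 2 ·f
pos 39 'd': at 2 ·f
pos 40 'a': at 3
pos 41 'e': at 4  → match P4@[41:41]
pos 42 'b': at 5  → match P0@[38:42]
pos 43 'a': at 9 ·f

All matches (sorted): [[2,2],[5,4],[6,0],[9,4],[10,1],[10,4],[11,4],[15,2],[17,4],[18,3],[20,2],[23,2],[25,4],[26,1],[26,4],[31,4],[32,0],[33,6],[35,4],[36,3],[37,2],[41,4],[42,0]]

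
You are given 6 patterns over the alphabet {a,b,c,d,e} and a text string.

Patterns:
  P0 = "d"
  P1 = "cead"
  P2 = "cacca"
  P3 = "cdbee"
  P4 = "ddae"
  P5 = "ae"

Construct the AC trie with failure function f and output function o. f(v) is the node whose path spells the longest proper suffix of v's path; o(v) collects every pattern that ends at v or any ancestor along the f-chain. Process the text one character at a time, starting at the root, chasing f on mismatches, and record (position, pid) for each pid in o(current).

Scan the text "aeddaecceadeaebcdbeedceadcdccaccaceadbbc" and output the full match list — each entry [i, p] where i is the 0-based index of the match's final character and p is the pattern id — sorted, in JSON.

Build:
Trie (insert patterns):
  0='ε' goto a→17 c→2 d→1
  1='d' goto d→14  ←P0
  2='c' goto a→6 d→10 e→3
  3='ce' goto a→4
  4='cea' goto d→5
  5='cead' goto ·  ←P1
  6='ca' goto c→7
  7='cac' goto c→8
  8='cacc' goto a→9
  9='cacca' goto ·  ←P2
  10='cd' goto b→11
  11='cdb' goto e→12
  12='cdbe' goto e→13
  13='cdbee' goto ·  ←P3
  14='dd' goto a→15
  15='dda' goto e→16
  16='ddae' goto ·  ←P4
  17='a' goto e→18
  18='ae' goto ·  ←P5

BFS fail/out derivation:
  fail(1) 'd': from fail(0)=0 chase 'd': 0 ⇒ 0;  out={0}∪out(0)={0}
  fail(2) 'c': from fail(0)=0 chase 'c': 0 ⇒ 0;  out=∅∪out(0)=∅
  fail(17) 'a': from fail(0)=0 chase 'a': 0 ⇒ 0;  out=∅∪out(0)=∅
  fail(3) 'ce': from fail(2)=0 chase 'e': 0 ⇒ 0;  out=∅∪out(0)=∅
  fail(6) 'ca': from fail(2)=0 chase 'a': 0 ⇒ 17;  out=∅∪out(17)=∅
  fail(10) 'cd': from fail(2)=0 chase 'd': 0 ⇒ 1;  out=∅∪out(1)={0}
  fail(14) 'dd': from fail(1)=0 chase 'd': 0 ⇒ 1;  out=∅∪out(1)={0}
  fail(18) 'ae': from fail(17)=0 chase 'e': 0 ⇒ 0;  out={5}∪out(0)={5}
  fail(4) 'cea': from fail(3)=0 chase 'a': 0 ⇒ 17;  out=∅∪out(17)=∅
  fail(7) 'cac': from fail(6)=17 chase 'c': 17→0 ⇒ 2;  out=∅∪out(2)=∅
  fail(11) 'cdb': from fail(10)=1 chase 'b': 1→0 ⇒ 0;  out=∅∪out(0)=∅
  fail(15) 'dda': from fail(14)=1 chase 'a': 1→0 ⇒ 17;  out=∅∪out(17)=∅
  fail(5) 'cead': from fail(4)=17 chase 'd': 17→0 ⇒ 1;  out={1}∪out(1)={0,1}
  fail(8) 'cacc': from fail(7)=2 chase 'c': 2→0 ⇒ 2;  out=∅∪out(2)=∅
  fail(12) 'cdbe': from fail(11)=0 chase 'e': 0 ⇒ 0;  out=∅∪out(0)=∅
  fail(16) 'ddae': from fail(15)=17 chase 'e': 17 ⇒ 18;  out={4}∪out(18)={4,5}
  fail(9) 'cacca': from fail(8)=2 chase 'a': 2 ⇒ 6;  out={2}∪out(6)={2}
  fail(13) 'cdbee': from fail(12)=0 chase 'e': 0 ⇒ 0;  out={3}∪out(0)={3}

Run:
pos 0 'a': at 17
pos 1 'e': at 18  emit P5@[0:1]
pos 2 'd': at 1 (via fail)  emit P0@[2:2]
pos 3 'd': at 14  emit P0@[3:3]
pos 4 'a': at 15
pos 5 'e': at 16  emit P4@[2:5],P5@[4:5]
pos 6 'c': at 2 (via fail)
pos 7 'c': at 2 (via fail)
pos 8 'e': at 3
pos 9 'a': at 4
pos 10 'd': at 5  emit P0@[10:10],P1@[7:10]
pos 11 'e': at 0 (via fail)
pos 12 'a': at 17
pos 13 'e': at 18  emit P5@[12:13]
pos 14 'b': at 0 (via fail)
pos 15 'c': at 2
pos 16 'd': at 10  emit P0@[16:16]
pos 17 'b': at 11
pos 18 'e': at 12
pos 19 'e': at 13  emit P3@[15:19]
pos 20 'd': at 1 (via fail)  emit P0@[20:20]
pos 21 'c': at 2 (via fail)
pos 22 'e': at 3
pos 23 'a': at 4
pos 24 'd': at 5  emit P0@[24:24],P1@[21:24]
pos 25 'c': at 2 (via fail)
pos 26 'd': at 10  emit P0@[26:26]
pos 27 'c': at 2 (via fail)
pos 28 'c': at 2 (via fail)
pos 29 'a': at 6
pos 30 'c': at 7
pos 31 'c': at 8
pos 32 'a': at 9  emit P2@[28:32]
pos 33 'c': at 7 (via fail)
pos 34 'e': at 3 (via fail)
pos 35 'a': at 4
pos 36 'd': at 5  emit P0@[36:36],P1@[33:36]
pos 37 'b': at 0 (via fail)
pos 38 'b': at 0
pos 39 'c': at 2

All matches (sorted): [[1,5],[2,0],[3,0],[5,4],[5,5],[10,0],[10,1],[13,5],[16,0],[19,3],[20,0],[24,0],[24,1],[26,0],[32,2],[36,0],[36,1]]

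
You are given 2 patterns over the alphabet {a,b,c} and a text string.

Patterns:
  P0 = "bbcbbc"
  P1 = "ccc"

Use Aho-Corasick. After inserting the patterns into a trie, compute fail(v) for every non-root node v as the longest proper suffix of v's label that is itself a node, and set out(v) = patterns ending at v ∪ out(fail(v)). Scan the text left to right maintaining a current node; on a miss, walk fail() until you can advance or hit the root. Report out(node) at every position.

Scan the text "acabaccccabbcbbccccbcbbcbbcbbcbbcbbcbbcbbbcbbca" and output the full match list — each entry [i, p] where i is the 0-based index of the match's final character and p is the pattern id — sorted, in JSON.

Construct AC machine:
Trie nodes:
  n0 'ε': b→1 c→7
  n1 'b': b→2
  n2 'bb': c→3
  n3 'bbc': b→4
  n4 'bbcb': b→5
  n5 'bbcbb': c→6
  n6 'bbcbbc': ·  ←P0
  n7 'c': c→8
  n8 'cc': c→9
  n9 'ccc': ·  ←P1

BFS fail/out derivation:
  n1('b'): parent n0 fail=0; on 'b' 0 → fail=0;  out ∅∪∅=∅
  n7('c'): parent n0 fail=0; on 'c' 0 → fail=0;  out ∅∪∅=∅
  n2('bb'): parent n1 fail=0; on 'b' 0 → fail=1;  out ∅∪∅=∅
  n8('cc'): parent n7 fail=0; on 'c' 0 → fail=7;  out ∅∪∅=∅
  n3('bbc'): parent n2 fail=1; on 'c' 1→0 → fail=7;  out ∅∪∅=∅
  n9('ccc'): parent n8 fail=7; on 'c' 7 → fail=8;  out {1}∪∅={1}
  n4('bbcb'): parent n3 fail=7; on 'b' 7→0 → fail=1;  out ∅∪∅=∅
  n5('bbcbb'): parent n4 fail=1; on 'b' 1 → fail=2;  out ∅∪∅=∅
  n6('bbcbbc'): parent n5 fail=2; on 'c' 2 → fail=3;  out {0}∪∅={0}

Run:
i=0 'a': node 0→0
i=1 'c': node 0→7
i=2 'a': node 7→0 (fail-walked)
i=3 'b': node 0→1
i=4 'a': node 1→0 (fail-walked)
i=5 'c': node 0→7
i=6 'c': node 7→8
i=7 'c': node 8→9  ** P1@[5:7]
i=8 'c': node 9→9 (fail-walked)  ** P1@[6:8]
i=9 'a': node 9→0 (fail-walked)
i=10 'b': node 0→1
i=11 'b': node 1→2
i=12 'c': node 2→3
i=13 'b': node 3→4
i=14 'b': node 4→5
i=15 'c': node 5→6  ** P0@[10:15]
i=16 'c': node 6→8 (fail-walked)
i=17 'c': node 8→9  ** P1@[15:17]
i=18 'c': node 9→9 (fail-walked)  ** P1@[16:18]
i=19 'b': node 9→1 (fail-walked)
i=20 'c': node 1→7 (fail-walked)
i=21 'b': node 7→1 (fail-walked)
i=22 'b': node 1→2
i=23 'c': node 2→3
i=24 'b': node 3→4
i=25 'b': node 4→5
i=26 'c': node 5→6  ** P0@[21:26]
i=27 'b': node 6→4 (fail-walked)
i=28 'b': node 4→5
i=29 'c': node 5→6  ** P0@[24:29]
i=30 'b': node 6→4 (fail-walked)
i=31 'b': node 4→5
i=32 'c': node 5→6  ** P0@[27:32]
i=33 'b': node 6→4 (fail-walked)
i=34 'b': node 4→5
i=35 'c': node 5→6  ** P0@[30:35]
i=36 'b': node 6→4 (fail-walked)
i=37 'b': node 4→5
i=38 'c': node 5→6  ** P0@[33:38]
i=39 'b': node 6→4 (fail-walked)
i=40 'b': node 4→5
i=41 'b': node 5→2 (fail-walked)
i=42 'c': node 2→3
i=43 'b': node 3→4
i=44 'b': node 4→5
i=45 'c': node 5→6  ** P0@[40:45]
i=46 'a': node 6→0 (fail-walked)

Result: [[7,1],[8,1],[15,0],[17,1],[18,1],[26,0],[29,0],[32,0],[35,0],[38,0],[45,0]]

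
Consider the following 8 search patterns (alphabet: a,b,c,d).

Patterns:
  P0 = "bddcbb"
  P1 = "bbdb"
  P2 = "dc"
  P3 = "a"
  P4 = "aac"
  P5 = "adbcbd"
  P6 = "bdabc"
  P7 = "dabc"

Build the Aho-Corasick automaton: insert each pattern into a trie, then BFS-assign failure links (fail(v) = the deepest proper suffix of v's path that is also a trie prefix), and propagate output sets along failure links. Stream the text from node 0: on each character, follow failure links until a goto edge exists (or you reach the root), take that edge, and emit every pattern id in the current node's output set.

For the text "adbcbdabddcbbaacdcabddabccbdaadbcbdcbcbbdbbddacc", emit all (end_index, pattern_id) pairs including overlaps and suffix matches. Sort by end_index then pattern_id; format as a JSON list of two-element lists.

Construct AC machine:
Trie (insert patterns):
  0='ε' goto a→12 b→1 d→10
  1='b' goto b→7 d→2
  2='bd' goto a→20 d→3
  3='bdd' goto c→4
  4='bddc' goto b→5
  5='bddcb' goto b→6
  6='bddcbb' goto ·  [P0 ends]
  7='bb' goto d→8
  8='bbd' goto b→9
  9='bbdb' goto ·  [P1 ends]
  10='d' goto a→23 c→11
  11='dc' goto ·  [P2 ends]
  12='a' goto a→13 d→15  [P3 ends]
  13='aa' goto c→14
  14='aac' goto ·  [P4 ends]
  15='ad' goto b→16
  16='adb' goto c→17
  17='adbc' goto b→18
  18='adbcb' goto d→19
  19='adbcbd' goto ·  [P5 ends]
  20='bda' goto b→21
  21='bdab' goto c→22
  22='bdabc' goto ·  [P6 ends]
  23='da' goto b→24
  24='dab' goto c→25
  25='dabc' goto ·  [P7 ends]

BFS fail/out derivation:
  n1('b'): parent n0 fail=0; on 'b' 0 → fail=0;  out ∅∪∅=∅
  n10('d'): parent n0 fail=0; on 'd' 0 → fail=0;  out ∅∪∅=∅
  n12('a'): parent n0 fail=0; on 'a' 0 → fail=0;  out {3}∪∅={3}
  n2('bd'): parent n1 fail=0; on 'd' 0 → fail=10;  out ∅∪∅=∅
  n7('bb'): parent n1 fail=0; on 'b' 0 → fail=1;  out ∅∪∅=∅
  n11('dc'): parent n10 fail=0; on 'c' 0 → fail=0;  out {2}∪∅={2}
  n13('aa'): parent n12 fail=0; on 'a' 0 → fail=12;  out ∅∪{3}={3}
  n15('ad'): parent n12 fail=0; on 'd' 0 → fail=10;  out ∅∪∅=∅
  n23('da'): parent n10 fail=0; on 'a' 0 → fail=12;  out ∅∪{3}={3}
  n3('bdd'): parent n2 fail=10; on 'd' 10→0 → fail=10;  out ∅∪∅=∅
  n8('bbd'): parent n7 fail=1; on 'd' 1 → fail=2;  out ∅∪∅=∅
  n14('aac'): parent n13 fail=12; on 'c' 12→0 → fail=0;  out {4}∪∅={4}
  n16('adb'): parent n15 fail=10; on 'b' 10→0 → fail=1;  out ∅∪∅=∅
  n20('bda'): parent n2 fail=10; on 'a' 10 → fail=23;  out ∅∪{3}={3}
  n24('dab'): parent n23 fail=12; on 'b' 12→0 → fail=1;  out ∅∪∅=∅
  n4('bddc'): parent n3 fail=10; on 'c' 10 → fail=11;  out ∅∪{2}={2}
  n9('bbdb'): parent n8 fail=2; on 'b' 2→10→0 → fail=1;  out {1}∪∅={1}
  n17('adbc'): parent n16 fail=1; on 'c' 1→0 → fail=0;  out ∅∪∅=∅
  n21('bdab'): parent n20 fail=23; on 'b' 23 → fail=24;  out ∅∪∅=∅
  n25('dabc'): parent n24 fail=1; on 'c' 1→0 → fail=0;  out {7}∪∅={7}
  n5('bddcb'): parent n4 fail=11; on 'b' 11→0 → fail=1;  out ∅∪∅=∅
  n18('adbcb'): parent n17 fail=0; on 'b' 0 → fail=1;  out ∅∪∅=∅
  n22('bdabc'): parent n21 fail=24; on 'c' 24 → fail=25;  out {6}∪{7}={6,7}
  n6('bddcbb'): parent n5 fail=1; on 'b' 1 → fail=7;  out {0}∪∅={0}
  n19('adbcbd'): parent n18 fail=1; on 'd' 1 → fail=2;  out {5}∪∅={5}

Text stream:
[0] read 'a'  n0⇒n12  ** P3@[0:0]
[1] read 'd'  n12⇒n15
[2] read 'b'  n15⇒n16
[3] read 'c'  n16⇒n17
[4] read 'b'  n17⇒n18
[5] read 'd'  n18⇒n19  ** P5@[0:5]
[6] read 'a'  n19⇒n20 (fail-walked)  ** P3@[6:6]
[7] read 'b'  n20⇒n21
[8] read 'd'  n21⇒n2 (fail-walked)
[9] read 'd'  n2⇒n3
[10] read 'c'  n3⇒n4  ** P2@[9:10]
[11] read 'b'  n4⇒n5
[12] read 'b'  n5⇒n6  ** P0@[7:12]
[13] read 'a'  n6⇒n12 (fail-walked)  ** P3@[13:13]
[14] read 'a'  n12⇒n13  ** P3@[14:14]
[15] read 'c'  n13⇒n14  ** P4@[13:15]
[16] read 'd'  n14⇒n10 (fail-walked)
[17] read 'c'  n10⇒n11  ** P2@[16:17]
[18] read 'a'  n11⇒n12 (fail-walked)  ** P3@[18:18]
[19] read 'b'  n12⇒n1 (fail-walked)
[20] read 'd'  n1⇒n2
[21] read 'd'  n2⇒n3
[22] read 'a'  n3⇒n23 (fail-walked)  ** P3@[22:22]
[23] read 'b'  n23⇒n24
[24] read 'c'  n24⇒n25  ** P7@[21:24]
[25] read 'c'  n25⇒n0 (fail-walked)
[26] read 'b'  n0⇒n1
[27] read 'd'  n1⇒n2
[28] read 'a'  n2⇒n20  ** P3@[28:28]
[29] read 'a'  n20⇒n13 (fail-walked)  ** P3@[29:29]
[30] read 'd'  n13⇒n15 (fail-walked)
[31] read 'b'  n15⇒n16
[32] read 'c'  n16⇒n17
[33] read 'b'  n17⇒n18
[34] read 'd'  n18⇒n19  ** P5@[29:34]
[35] read 'c'  n19⇒n11 (fail-walked)  ** P2@[34:35]
[36] read 'b'  n11⇒n1 (fail-walked)
[37] read 'c'  n1⇒n0 (fail-walked)
[38] read 'b'  n0⇒n1
[39] read 'b'  n1⇒n7
[40] read 'd'  n7⇒n8
[41] read 'b'  n8⇒n9  ** P1@[38:41]
[42] read 'b'  n9⇒n7 (fail-walked)
[43] read 'd'  n7⇒n8
[44] read 'd'  n8⇒n3 (fail-walked)
[45] read 'a'  n3⇒n23 (fail-walked)  ** P3@[45:45]
[46] read 'c'  n23⇒n0 (fail-walked)
[47] read 'c'  n0⇒n0

All matches (sorted): [[0,3],[5,5],[6,3],[10,2],[12,0],[13,3],[14,3],[15,4],[17,2],[18,3],[22,3],[24,7],[28,3],[29,3],[34,5],[35,2],[41,1],[45,3]]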